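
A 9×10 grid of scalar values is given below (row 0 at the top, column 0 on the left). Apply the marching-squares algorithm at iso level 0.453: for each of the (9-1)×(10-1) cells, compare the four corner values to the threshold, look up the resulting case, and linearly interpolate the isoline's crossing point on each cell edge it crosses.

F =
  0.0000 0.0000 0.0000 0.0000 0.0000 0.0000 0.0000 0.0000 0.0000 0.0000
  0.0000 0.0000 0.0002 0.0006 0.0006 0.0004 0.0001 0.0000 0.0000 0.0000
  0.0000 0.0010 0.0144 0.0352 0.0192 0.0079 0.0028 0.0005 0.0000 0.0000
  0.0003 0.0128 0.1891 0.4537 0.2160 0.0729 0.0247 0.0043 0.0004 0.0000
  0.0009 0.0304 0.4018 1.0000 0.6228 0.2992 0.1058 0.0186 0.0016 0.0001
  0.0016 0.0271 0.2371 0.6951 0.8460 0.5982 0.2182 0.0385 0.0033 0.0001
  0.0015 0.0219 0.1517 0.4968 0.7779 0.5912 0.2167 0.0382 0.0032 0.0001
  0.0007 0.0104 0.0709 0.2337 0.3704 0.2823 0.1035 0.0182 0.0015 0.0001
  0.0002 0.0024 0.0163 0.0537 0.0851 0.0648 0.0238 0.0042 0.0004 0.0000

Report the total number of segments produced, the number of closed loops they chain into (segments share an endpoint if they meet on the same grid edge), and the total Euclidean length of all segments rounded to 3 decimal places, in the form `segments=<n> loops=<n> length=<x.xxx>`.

segments=14 loops=1 length=10.684

cell (2,2): code 0100 → (2.998,3.000)–(3.000,2.997)
cell (2,3): code 1000 → (3.000,3.003)–(2.998,3.000)
cell (3,2): code 0110 → (3.000,2.997)–(4.000,2.086)
cell (3,3): code 1101 → (3.583,4.000)–(3.000,3.003)
cell (3,4): code 1000 → (4.000,4.525)–(3.583,4.000)
cell (4,2): code 0110 → (4.000,2.086)–(5.000,2.471)
cell (4,4): code 1101 → (4.514,5.000)–(4.000,4.525)
cell (4,5): code 1000 → (5.000,5.382)–(4.514,5.000)
cell (5,2): code 0110 → (5.000,2.471)–(6.000,2.873)
cell (5,5): code 1001 → (6.000,5.369)–(5.000,5.382)
cell (6,2): code 0010 → (6.000,2.873)–(6.166,3.000)
cell (6,3): code 0011 → (6.166,3.000)–(6.797,4.000)
cell (6,4): code 0011 → (6.797,4.000)–(6.447,5.000)
cell (6,5): code 0001 → (6.447,5.000)–(6.000,5.369)
total: 14 segments, chained into 1 closed loop(s), length Σ = 10.683994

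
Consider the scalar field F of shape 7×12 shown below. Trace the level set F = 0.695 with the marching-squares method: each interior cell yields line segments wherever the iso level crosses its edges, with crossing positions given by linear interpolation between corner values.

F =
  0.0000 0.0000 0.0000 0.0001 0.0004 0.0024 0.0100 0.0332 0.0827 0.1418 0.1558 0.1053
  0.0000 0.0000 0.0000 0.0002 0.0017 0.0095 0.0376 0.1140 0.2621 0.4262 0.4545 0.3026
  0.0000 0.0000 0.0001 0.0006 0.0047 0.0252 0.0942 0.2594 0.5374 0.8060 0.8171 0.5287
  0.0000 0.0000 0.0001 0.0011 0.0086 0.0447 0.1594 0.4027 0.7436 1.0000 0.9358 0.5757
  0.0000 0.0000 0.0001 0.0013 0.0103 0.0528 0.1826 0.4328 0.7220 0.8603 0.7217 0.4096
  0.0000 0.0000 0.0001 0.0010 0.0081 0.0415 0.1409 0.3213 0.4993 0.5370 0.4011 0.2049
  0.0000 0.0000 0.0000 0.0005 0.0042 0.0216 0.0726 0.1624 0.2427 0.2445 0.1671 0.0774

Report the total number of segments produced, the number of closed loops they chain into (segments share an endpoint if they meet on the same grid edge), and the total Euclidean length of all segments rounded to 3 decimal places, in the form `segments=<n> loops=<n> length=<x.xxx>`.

segments=12 loops=1 length=8.909

cell (1,8): code 0100 → (1.708,9.000)–(2.000,8.587)
cell (1,9): code 1100 → (1.663,10.000)–(1.708,9.000)
cell (1,10): code 1000 → (2.000,10.423)–(1.663,10.000)
cell (2,7): code 0100 → (2.764,8.000)–(3.000,7.857)
cell (2,8): code 1110 → (2.000,8.587)–(2.764,8.000)
cell (2,10): code 1001 → (3.000,10.669)–(2.000,10.423)
cell (3,7): code 0110 → (3.000,7.857)–(4.000,7.907)
cell (3,10): code 1001 → (4.000,10.086)–(3.000,10.669)
cell (4,7): code 0010 → (4.000,7.907)–(4.121,8.000)
cell (4,8): code 0011 → (4.121,8.000)–(4.511,9.000)
cell (4,9): code 0011 → (4.511,9.000)–(4.083,10.000)
cell (4,10): code 0001 → (4.083,10.000)–(4.000,10.086)
total: 12 segments, chained into 1 closed loop(s), length Σ = 8.909123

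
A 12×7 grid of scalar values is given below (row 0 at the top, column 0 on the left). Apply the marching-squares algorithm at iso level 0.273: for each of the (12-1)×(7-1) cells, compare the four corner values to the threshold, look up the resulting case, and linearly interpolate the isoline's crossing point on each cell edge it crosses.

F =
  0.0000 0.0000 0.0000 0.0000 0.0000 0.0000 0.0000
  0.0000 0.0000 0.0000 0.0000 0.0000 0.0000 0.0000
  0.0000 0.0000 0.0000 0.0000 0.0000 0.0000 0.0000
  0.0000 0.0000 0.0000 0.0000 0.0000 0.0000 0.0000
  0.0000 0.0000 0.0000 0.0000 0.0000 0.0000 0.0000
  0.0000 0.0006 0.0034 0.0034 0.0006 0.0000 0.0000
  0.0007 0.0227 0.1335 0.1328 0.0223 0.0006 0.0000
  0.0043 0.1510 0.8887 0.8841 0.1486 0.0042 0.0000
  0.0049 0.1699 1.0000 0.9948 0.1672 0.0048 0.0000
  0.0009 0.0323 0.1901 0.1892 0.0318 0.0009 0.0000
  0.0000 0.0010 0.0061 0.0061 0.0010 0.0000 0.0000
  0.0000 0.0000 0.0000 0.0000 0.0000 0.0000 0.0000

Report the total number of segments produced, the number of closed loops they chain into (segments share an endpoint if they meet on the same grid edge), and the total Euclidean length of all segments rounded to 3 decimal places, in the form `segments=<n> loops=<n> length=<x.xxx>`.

segments=8 loops=1 length=8.836

cell (6,1): code 0100 → (6.185,2.000)–(7.000,1.165)
cell (6,2): code 1100 → (6.187,3.000)–(6.185,2.000)
cell (6,3): code 1000 → (7.000,3.831)–(6.187,3.000)
cell (7,1): code 0110 → (7.000,1.165)–(8.000,1.124)
cell (7,3): code 1001 → (8.000,3.872)–(7.000,3.831)
cell (8,1): code 0010 → (8.000,1.124)–(8.898,2.000)
cell (8,2): code 0011 → (8.898,2.000)–(8.896,3.000)
cell (8,3): code 0001 → (8.896,3.000)–(8.000,3.872)
total: 8 segments, chained into 1 closed loop(s), length Σ = 8.835651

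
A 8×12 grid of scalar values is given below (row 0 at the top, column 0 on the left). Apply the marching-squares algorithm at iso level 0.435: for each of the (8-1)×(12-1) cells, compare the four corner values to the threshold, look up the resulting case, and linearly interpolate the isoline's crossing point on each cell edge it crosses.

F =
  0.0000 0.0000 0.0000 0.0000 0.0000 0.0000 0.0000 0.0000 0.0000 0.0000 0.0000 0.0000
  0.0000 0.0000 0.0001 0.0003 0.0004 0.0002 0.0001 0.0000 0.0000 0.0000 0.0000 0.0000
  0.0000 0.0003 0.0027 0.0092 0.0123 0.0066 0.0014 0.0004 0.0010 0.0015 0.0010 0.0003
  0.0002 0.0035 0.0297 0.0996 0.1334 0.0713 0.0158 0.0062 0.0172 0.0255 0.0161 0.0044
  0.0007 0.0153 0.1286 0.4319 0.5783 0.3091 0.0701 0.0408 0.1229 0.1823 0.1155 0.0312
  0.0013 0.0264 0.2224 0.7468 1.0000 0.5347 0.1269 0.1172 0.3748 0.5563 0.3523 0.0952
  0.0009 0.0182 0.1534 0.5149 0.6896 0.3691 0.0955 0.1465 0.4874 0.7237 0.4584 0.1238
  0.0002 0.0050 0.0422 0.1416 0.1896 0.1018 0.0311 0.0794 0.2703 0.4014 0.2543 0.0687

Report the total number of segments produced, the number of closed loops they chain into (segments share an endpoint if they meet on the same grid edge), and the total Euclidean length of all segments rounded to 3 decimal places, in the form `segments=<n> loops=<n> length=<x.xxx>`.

cell (3,3): code 0100 → (3.678,4.000)–(4.000,3.021)
cell (3,4): code 1000 → (4.000,4.532)–(3.678,4.000)
cell (4,2): code 0100 → (4.010,3.000)–(5.000,2.405)
cell (4,3): code 1110 → (4.000,3.021)–(4.010,3.000)
cell (4,4): code 1101 → (4.558,5.000)–(4.000,4.532)
cell (4,5): code 1000 → (5.000,5.244)–(4.558,5.000)
cell (4,8): code 0100 → (4.676,9.000)–(5.000,8.332)
cell (4,9): code 1000 → (5.000,9.595)–(4.676,9.000)
cell (5,2): code 0110 → (5.000,2.405)–(6.000,2.779)
cell (5,4): code 1011 → (6.000,4.794)–(5.602,5.000)
cell (5,5): code 0001 → (5.602,5.000)–(5.000,5.244)
cell (5,7): code 0100 → (5.535,8.000)–(6.000,7.846)
cell (5,8): code 1110 → (5.000,8.332)–(5.535,8.000)
cell (5,9): code 1101 → (5.779,10.000)–(5.000,9.595)
cell (5,10): code 1000 → (6.000,10.070)–(5.779,10.000)
cell (6,2): code 0010 → (6.000,2.779)–(6.214,3.000)
cell (6,3): code 0011 → (6.214,3.000)–(6.509,4.000)
cell (6,4): code 0001 → (6.509,4.000)–(6.000,4.794)
cell (6,7): code 0010 → (6.000,7.846)–(6.241,8.000)
cell (6,8): code 0011 → (6.241,8.000)–(6.896,9.000)
cell (6,9): code 0011 → (6.896,9.000)–(6.115,10.000)
cell (6,10): code 0001 → (6.115,10.000)–(6.000,10.070)
total: 22 segments, chained into 2 closed loop(s), length Σ = 15.057053

segments=22 loops=2 length=15.057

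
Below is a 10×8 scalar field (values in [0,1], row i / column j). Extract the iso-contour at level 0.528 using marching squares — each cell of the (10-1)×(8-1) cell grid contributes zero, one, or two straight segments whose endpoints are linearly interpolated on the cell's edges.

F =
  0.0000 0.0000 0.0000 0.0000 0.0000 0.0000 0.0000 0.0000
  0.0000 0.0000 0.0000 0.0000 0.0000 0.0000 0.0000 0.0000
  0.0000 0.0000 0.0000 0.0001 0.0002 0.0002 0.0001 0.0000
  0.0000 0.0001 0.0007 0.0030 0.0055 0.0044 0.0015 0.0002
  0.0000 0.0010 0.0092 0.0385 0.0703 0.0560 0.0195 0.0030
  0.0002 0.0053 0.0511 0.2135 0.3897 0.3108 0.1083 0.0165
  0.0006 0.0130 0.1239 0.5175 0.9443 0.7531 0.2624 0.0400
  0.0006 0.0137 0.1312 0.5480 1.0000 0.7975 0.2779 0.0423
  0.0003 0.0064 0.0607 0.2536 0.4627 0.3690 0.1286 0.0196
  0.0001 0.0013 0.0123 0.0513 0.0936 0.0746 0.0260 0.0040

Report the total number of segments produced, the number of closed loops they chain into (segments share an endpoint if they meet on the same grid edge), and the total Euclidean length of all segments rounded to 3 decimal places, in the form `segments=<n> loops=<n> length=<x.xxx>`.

cell (5,3): code 0100 → (5.249,4.000)–(6.000,3.025)
cell (5,4): code 1100 → (5.491,5.000)–(5.249,4.000)
cell (5,5): code 1000 → (6.000,5.459)–(5.491,5.000)
cell (6,2): code 0100 → (6.344,3.000)–(7.000,2.952)
cell (6,3): code 1110 → (6.000,3.025)–(6.344,3.000)
cell (6,5): code 1001 → (7.000,5.519)–(6.000,5.459)
cell (7,2): code 0010 → (7.000,2.952)–(7.068,3.000)
cell (7,3): code 0011 → (7.068,3.000)–(7.878,4.000)
cell (7,4): code 0011 → (7.878,4.000)–(7.629,5.000)
cell (7,5): code 0001 → (7.629,5.000)–(7.000,5.519)
total: 10 segments, chained into 1 closed loop(s), length Σ = 8.165456

segments=10 loops=1 length=8.165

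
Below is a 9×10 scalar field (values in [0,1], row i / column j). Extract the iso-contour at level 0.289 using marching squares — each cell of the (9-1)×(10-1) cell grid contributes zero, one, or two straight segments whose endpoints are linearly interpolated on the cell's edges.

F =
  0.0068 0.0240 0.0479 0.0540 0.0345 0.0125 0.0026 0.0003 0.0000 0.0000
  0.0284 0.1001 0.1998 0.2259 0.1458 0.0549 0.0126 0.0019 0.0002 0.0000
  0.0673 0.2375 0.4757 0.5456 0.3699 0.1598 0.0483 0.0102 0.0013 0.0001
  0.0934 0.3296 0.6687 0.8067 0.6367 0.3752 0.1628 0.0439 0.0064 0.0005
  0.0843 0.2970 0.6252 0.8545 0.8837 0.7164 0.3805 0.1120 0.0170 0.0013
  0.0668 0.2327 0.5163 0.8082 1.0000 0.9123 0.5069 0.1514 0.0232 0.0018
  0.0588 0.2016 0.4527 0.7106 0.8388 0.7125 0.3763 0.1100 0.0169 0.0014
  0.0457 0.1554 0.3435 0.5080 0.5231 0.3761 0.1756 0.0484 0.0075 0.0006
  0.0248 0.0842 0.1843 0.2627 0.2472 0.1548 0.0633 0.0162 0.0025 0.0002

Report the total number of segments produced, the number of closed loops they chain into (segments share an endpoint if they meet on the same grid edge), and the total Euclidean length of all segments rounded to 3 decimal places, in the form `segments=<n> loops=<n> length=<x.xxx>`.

segments=24 loops=1 length=19.345

cell (1,1): code 0100 → (1.323,2.000)–(2.000,1.216)
cell (1,2): code 1100 → (1.197,3.000)–(1.323,2.000)
cell (1,3): code 1100 → (1.639,4.000)–(1.197,3.000)
cell (1,4): code 1000 → (2.000,4.385)–(1.639,4.000)
cell (2,0): code 0100 → (2.559,1.000)–(3.000,0.828)
cell (2,1): code 1110 → (2.000,1.216)–(2.559,1.000)
cell (2,4): code 1101 → (2.600,5.000)–(2.000,4.385)
cell (2,5): code 1000 → (3.000,5.406)–(2.600,5.000)
cell (3,0): code 0110 → (3.000,0.828)–(4.000,0.962)
cell (3,5): code 1101 → (3.580,6.000)–(3.000,5.406)
cell (3,6): code 1000 → (4.000,6.341)–(3.580,6.000)
cell (4,0): code 0010 → (4.000,0.962)–(4.124,1.000)
cell (4,1): code 0111 → (4.124,1.000)–(5.000,1.199)
cell (4,6): code 1001 → (5.000,6.613)–(4.000,6.341)
cell (5,1): code 0110 → (5.000,1.199)–(6.000,1.348)
cell (5,6): code 1001 → (6.000,6.328)–(5.000,6.613)
cell (6,1): code 0110 → (6.000,1.348)–(7.000,1.710)
cell (6,5): code 1011 → (7.000,5.434)–(6.435,6.000)
cell (6,6): code 0001 → (6.435,6.000)–(6.000,6.328)
cell (7,1): code 0010 → (7.000,1.710)–(7.342,2.000)
cell (7,2): code 0011 → (7.342,2.000)–(7.893,3.000)
cell (7,3): code 0011 → (7.893,3.000)–(7.848,4.000)
cell (7,4): code 0011 → (7.848,4.000)–(7.394,5.000)
cell (7,5): code 0001 → (7.394,5.000)–(7.000,5.434)
total: 24 segments, chained into 1 closed loop(s), length Σ = 19.344824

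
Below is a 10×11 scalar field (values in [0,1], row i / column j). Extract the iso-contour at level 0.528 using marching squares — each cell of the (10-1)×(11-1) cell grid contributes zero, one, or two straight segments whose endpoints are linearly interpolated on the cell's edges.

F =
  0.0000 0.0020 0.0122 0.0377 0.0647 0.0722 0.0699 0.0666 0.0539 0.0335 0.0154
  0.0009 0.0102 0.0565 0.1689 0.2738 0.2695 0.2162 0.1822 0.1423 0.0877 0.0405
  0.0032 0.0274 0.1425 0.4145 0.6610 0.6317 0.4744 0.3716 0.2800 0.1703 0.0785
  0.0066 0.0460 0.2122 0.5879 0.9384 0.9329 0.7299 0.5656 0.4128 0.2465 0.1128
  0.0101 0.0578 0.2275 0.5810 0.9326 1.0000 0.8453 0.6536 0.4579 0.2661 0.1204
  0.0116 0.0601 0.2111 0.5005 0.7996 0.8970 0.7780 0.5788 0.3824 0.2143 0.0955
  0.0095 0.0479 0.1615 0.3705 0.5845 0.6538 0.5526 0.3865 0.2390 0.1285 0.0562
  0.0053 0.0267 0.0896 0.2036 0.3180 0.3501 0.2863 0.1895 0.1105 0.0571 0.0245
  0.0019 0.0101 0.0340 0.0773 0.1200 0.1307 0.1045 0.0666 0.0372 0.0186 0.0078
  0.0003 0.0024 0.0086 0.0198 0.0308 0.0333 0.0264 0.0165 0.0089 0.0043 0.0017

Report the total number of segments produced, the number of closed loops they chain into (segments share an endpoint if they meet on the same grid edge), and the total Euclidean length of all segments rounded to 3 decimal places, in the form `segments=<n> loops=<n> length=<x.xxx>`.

segments=20 loops=1 length=14.863

cell (1,3): code 0100 → (1.657,4.000)–(2.000,3.460)
cell (1,4): code 1100 → (1.714,5.000)–(1.657,4.000)
cell (1,5): code 1000 → (2.000,5.659)–(1.714,5.000)
cell (2,2): code 0100 → (2.655,3.000)–(3.000,2.841)
cell (2,3): code 1110 → (2.000,3.460)–(2.655,3.000)
cell (2,5): code 1101 → (2.210,6.000)–(2.000,5.659)
cell (2,6): code 1100 → (2.806,7.000)–(2.210,6.000)
cell (2,7): code 1000 → (3.000,7.246)–(2.806,7.000)
cell (3,2): code 0110 → (3.000,2.841)–(4.000,2.850)
cell (3,7): code 1001 → (4.000,7.642)–(3.000,7.246)
cell (4,2): code 0010 → (4.000,2.850)–(4.658,3.000)
cell (4,3): code 0111 → (4.658,3.000)–(5.000,3.092)
cell (4,7): code 1001 → (5.000,7.259)–(4.000,7.642)
cell (5,3): code 0110 → (5.000,3.092)–(6.000,3.736)
cell (5,6): code 1011 → (6.000,6.148)–(5.264,7.000)
cell (5,7): code 0001 → (5.264,7.000)–(5.000,7.259)
cell (6,3): code 0010 → (6.000,3.736)–(6.212,4.000)
cell (6,4): code 0011 → (6.212,4.000)–(6.414,5.000)
cell (6,5): code 0011 → (6.414,5.000)–(6.092,6.000)
cell (6,6): code 0001 → (6.092,6.000)–(6.000,6.148)
total: 20 segments, chained into 1 closed loop(s), length Σ = 14.862617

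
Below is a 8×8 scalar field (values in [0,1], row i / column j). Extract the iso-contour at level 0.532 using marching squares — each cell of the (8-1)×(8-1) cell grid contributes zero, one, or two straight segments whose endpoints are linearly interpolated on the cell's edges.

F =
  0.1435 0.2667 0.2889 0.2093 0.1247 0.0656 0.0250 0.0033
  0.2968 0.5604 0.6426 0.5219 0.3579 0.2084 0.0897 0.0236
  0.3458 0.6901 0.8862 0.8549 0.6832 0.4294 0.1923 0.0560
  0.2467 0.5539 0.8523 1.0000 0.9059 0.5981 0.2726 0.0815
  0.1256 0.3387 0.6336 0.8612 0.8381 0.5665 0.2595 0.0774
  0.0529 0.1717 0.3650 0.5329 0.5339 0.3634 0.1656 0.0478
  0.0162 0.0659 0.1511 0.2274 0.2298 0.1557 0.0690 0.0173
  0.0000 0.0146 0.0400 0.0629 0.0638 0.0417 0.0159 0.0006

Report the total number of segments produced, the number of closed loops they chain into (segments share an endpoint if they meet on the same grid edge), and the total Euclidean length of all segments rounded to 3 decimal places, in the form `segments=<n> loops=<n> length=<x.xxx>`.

segments=20 loops=1 length=13.844

cell (0,0): code 0100 → (0.903,1.000)–(1.000,0.892)
cell (0,1): code 1100 → (0.687,2.000)–(0.903,1.000)
cell (0,2): code 1000 → (1.000,2.916)–(0.687,2.000)
cell (1,0): code 0110 → (1.000,0.892)–(2.000,0.541)
cell (1,2): code 1101 → (1.030,3.000)–(1.000,2.916)
cell (1,3): code 1100 → (1.535,4.000)–(1.030,3.000)
cell (1,4): code 1000 → (2.000,4.596)–(1.535,4.000)
cell (2,0): code 0110 → (2.000,0.541)–(3.000,0.929)
cell (2,4): code 1101 → (2.608,5.000)–(2.000,4.596)
cell (2,5): code 1000 → (3.000,5.203)–(2.608,5.000)
cell (3,0): code 0010 → (3.000,0.929)–(3.102,1.000)
cell (3,1): code 0111 → (3.102,1.000)–(4.000,1.655)
cell (3,5): code 1001 → (4.000,5.112)–(3.000,5.203)
cell (4,1): code 0010 → (4.000,1.655)–(4.378,2.000)
cell (4,2): code 0111 → (4.378,2.000)–(5.000,2.995)
cell (4,4): code 1011 → (5.000,4.011)–(4.170,5.000)
cell (4,5): code 0001 → (4.170,5.000)–(4.000,5.112)
cell (5,2): code 0010 → (5.000,2.995)–(5.003,3.000)
cell (5,3): code 0011 → (5.003,3.000)–(5.006,4.000)
cell (5,4): code 0001 → (5.006,4.000)–(5.000,4.011)
total: 20 segments, chained into 1 closed loop(s), length Σ = 13.843652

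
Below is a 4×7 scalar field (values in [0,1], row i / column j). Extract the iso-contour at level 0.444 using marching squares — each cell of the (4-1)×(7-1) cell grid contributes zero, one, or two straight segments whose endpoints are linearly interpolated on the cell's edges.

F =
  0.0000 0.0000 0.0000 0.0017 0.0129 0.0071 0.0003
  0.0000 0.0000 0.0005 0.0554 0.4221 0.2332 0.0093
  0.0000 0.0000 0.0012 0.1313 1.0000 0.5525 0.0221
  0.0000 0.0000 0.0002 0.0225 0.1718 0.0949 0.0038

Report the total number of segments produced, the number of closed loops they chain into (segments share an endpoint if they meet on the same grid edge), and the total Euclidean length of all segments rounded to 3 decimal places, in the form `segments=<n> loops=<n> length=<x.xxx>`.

segments=6 loops=1 length=5.061

cell (1,3): code 0100 → (1.038,4.000)–(2.000,3.360)
cell (1,4): code 1100 → (1.660,5.000)–(1.038,4.000)
cell (1,5): code 1000 → (2.000,5.205)–(1.660,5.000)
cell (2,3): code 0010 → (2.000,3.360)–(2.671,4.000)
cell (2,4): code 0011 → (2.671,4.000)–(2.237,5.000)
cell (2,5): code 0001 → (2.237,5.000)–(2.000,5.205)
total: 6 segments, chained into 1 closed loop(s), length Σ = 5.060901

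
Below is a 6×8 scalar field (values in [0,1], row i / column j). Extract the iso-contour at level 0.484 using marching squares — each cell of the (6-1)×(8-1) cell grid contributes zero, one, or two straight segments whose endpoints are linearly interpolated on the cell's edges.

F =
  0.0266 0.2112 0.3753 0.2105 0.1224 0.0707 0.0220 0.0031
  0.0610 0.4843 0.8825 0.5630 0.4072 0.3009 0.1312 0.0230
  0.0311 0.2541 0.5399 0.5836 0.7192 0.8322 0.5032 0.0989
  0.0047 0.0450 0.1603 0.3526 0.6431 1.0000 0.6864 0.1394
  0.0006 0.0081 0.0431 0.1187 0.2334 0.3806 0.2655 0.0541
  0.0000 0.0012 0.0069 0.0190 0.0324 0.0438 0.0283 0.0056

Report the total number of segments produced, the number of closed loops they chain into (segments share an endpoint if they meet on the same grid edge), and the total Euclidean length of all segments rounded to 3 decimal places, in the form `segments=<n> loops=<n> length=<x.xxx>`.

segments=18 loops=1 length=13.546

cell (0,0): code 0100 → (0.999,1.000)–(1.000,0.999)
cell (0,1): code 1100 → (0.214,2.000)–(0.999,1.000)
cell (0,2): code 1100 → (0.776,3.000)–(0.214,2.000)
cell (0,3): code 1000 → (1.000,3.507)–(0.776,3.000)
cell (1,0): code 0010 → (1.000,0.999)–(1.001,1.000)
cell (1,1): code 0111 → (1.001,1.000)–(2.000,1.804)
cell (1,3): code 1101 → (1.246,4.000)–(1.000,3.507)
cell (1,4): code 1100 → (1.345,5.000)–(1.246,4.000)
cell (1,5): code 1100 → (1.948,6.000)–(1.345,5.000)
cell (1,6): code 1000 → (2.000,6.047)–(1.948,6.000)
cell (2,1): code 0010 → (2.000,1.804)–(2.147,2.000)
cell (2,2): code 0011 → (2.147,2.000)–(2.431,3.000)
cell (2,3): code 0111 → (2.431,3.000)–(3.000,3.452)
cell (2,6): code 1001 → (3.000,6.370)–(2.000,6.047)
cell (3,3): code 0010 → (3.000,3.452)–(3.388,4.000)
cell (3,4): code 0011 → (3.388,4.000)–(3.833,5.000)
cell (3,5): code 0011 → (3.833,5.000)–(3.481,6.000)
cell (3,6): code 0001 → (3.481,6.000)–(3.000,6.370)
total: 18 segments, chained into 1 closed loop(s), length Σ = 13.546175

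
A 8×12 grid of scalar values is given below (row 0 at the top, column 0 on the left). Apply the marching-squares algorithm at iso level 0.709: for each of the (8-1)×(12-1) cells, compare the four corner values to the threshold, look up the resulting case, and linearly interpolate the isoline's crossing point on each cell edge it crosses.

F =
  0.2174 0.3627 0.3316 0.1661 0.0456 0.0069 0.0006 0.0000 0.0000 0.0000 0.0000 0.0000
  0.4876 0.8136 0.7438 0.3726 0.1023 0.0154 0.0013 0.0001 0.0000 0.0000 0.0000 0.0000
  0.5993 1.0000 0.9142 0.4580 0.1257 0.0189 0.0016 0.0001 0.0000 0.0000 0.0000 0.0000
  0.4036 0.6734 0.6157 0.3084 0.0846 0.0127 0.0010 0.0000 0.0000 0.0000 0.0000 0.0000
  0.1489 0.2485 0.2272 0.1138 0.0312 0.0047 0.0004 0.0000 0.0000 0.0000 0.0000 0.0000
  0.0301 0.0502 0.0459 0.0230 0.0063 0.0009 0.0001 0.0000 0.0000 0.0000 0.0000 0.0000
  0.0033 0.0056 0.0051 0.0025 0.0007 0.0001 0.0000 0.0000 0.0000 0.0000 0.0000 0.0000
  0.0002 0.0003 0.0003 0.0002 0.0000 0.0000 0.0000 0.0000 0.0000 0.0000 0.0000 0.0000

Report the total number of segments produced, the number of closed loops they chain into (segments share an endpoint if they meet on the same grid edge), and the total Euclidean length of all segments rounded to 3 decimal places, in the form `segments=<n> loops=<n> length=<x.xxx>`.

segments=8 loops=1 length=6.665

cell (0,0): code 0100 → (0.768,1.000)–(1.000,0.679)
cell (0,1): code 1100 → (0.916,2.000)–(0.768,1.000)
cell (0,2): code 1000 → (1.000,2.094)–(0.916,2.000)
cell (1,0): code 0110 → (1.000,0.679)–(2.000,0.274)
cell (1,2): code 1001 → (2.000,2.450)–(1.000,2.094)
cell (2,0): code 0010 → (2.000,0.274)–(2.891,1.000)
cell (2,1): code 0011 → (2.891,1.000)–(2.687,2.000)
cell (2,2): code 0001 → (2.687,2.000)–(2.000,2.450)
total: 8 segments, chained into 1 closed loop(s), length Σ = 6.664959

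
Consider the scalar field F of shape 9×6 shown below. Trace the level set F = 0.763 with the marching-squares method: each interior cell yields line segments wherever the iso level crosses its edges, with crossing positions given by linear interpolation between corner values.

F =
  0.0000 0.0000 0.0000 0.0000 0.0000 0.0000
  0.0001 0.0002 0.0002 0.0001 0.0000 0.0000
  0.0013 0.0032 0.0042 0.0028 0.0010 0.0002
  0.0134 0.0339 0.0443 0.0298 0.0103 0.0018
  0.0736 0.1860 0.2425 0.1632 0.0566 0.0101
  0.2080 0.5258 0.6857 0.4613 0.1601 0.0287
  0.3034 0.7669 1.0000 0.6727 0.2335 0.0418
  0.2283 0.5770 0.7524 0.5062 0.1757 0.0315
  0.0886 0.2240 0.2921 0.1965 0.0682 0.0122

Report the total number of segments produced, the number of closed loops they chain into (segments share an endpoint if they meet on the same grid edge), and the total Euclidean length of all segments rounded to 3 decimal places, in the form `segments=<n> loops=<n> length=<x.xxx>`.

cell (5,0): code 0100 → (5.984,1.000)–(6.000,0.992)
cell (5,1): code 1100 → (5.246,2.000)–(5.984,1.000)
cell (5,2): code 1000 → (6.000,2.724)–(5.246,2.000)
cell (6,0): code 0010 → (6.000,0.992)–(6.021,1.000)
cell (6,1): code 0011 → (6.021,1.000)–(6.957,2.000)
cell (6,2): code 0001 → (6.957,2.000)–(6.000,2.724)
total: 6 segments, chained into 1 closed loop(s), length Σ = 4.899005

segments=6 loops=1 length=4.899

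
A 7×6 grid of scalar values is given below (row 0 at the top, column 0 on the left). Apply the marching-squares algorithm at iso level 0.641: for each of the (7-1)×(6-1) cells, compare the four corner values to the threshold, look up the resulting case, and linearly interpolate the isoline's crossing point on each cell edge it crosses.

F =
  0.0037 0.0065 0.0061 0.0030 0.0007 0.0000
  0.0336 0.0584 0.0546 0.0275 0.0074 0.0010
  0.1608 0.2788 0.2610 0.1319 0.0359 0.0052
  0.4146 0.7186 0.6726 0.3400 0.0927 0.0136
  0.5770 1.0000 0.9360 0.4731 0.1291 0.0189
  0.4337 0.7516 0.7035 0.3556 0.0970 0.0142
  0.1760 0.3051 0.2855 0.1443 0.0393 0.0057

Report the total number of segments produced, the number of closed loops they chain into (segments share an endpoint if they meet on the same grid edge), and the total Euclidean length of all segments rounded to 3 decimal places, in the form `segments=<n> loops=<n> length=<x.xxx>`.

cell (2,0): code 0100 → (2.824,1.000)–(3.000,0.745)
cell (2,1): code 1100 → (2.923,2.000)–(2.824,1.000)
cell (2,2): code 1000 → (3.000,2.095)–(2.923,2.000)
cell (3,0): code 0110 → (3.000,0.745)–(4.000,0.151)
cell (3,2): code 1001 → (4.000,2.637)–(3.000,2.095)
cell (4,0): code 0110 → (4.000,0.151)–(5.000,0.652)
cell (4,2): code 1001 → (5.000,2.180)–(4.000,2.637)
cell (5,0): code 0010 → (5.000,0.652)–(5.248,1.000)
cell (5,1): code 0011 → (5.248,1.000)–(5.150,2.000)
cell (5,2): code 0001 → (5.150,2.000)–(5.000,2.180)
total: 10 segments, chained into 1 closed loop(s), length Σ = 7.621562

segments=10 loops=1 length=7.622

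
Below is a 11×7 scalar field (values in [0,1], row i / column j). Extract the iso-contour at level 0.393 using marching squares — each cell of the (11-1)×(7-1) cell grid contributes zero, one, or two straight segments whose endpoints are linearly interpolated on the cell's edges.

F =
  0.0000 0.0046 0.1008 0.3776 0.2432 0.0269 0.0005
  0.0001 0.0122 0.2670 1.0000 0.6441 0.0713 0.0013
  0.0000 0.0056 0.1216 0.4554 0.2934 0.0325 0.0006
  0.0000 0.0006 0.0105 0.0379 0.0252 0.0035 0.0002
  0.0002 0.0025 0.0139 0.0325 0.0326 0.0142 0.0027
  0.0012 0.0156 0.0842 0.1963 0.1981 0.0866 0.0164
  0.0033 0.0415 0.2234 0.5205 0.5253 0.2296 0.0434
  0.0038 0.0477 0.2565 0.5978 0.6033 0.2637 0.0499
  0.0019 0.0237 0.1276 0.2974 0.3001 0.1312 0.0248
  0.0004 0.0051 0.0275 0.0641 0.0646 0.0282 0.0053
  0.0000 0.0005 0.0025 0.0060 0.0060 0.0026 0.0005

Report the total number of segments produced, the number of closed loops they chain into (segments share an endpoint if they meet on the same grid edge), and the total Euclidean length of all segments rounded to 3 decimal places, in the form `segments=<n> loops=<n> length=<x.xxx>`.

cell (0,2): code 0100 → (0.025,3.000)–(1.000,2.172)
cell (0,3): code 1100 → (0.374,4.000)–(0.025,3.000)
cell (0,4): code 1000 → (1.000,4.438)–(0.374,4.000)
cell (1,2): code 0110 → (1.000,2.172)–(2.000,2.813)
cell (1,3): code 1011 → (2.000,3.385)–(1.716,4.000)
cell (1,4): code 0001 → (1.716,4.000)–(1.000,4.438)
cell (2,2): code 0010 → (2.000,2.813)–(2.149,3.000)
cell (2,3): code 0001 → (2.149,3.000)–(2.000,3.385)
cell (5,2): code 0100 → (5.607,3.000)–(6.000,2.571)
cell (5,3): code 1100 → (5.596,4.000)–(5.607,3.000)
cell (5,4): code 1000 → (6.000,4.447)–(5.596,4.000)
cell (6,2): code 0110 → (6.000,2.571)–(7.000,2.400)
cell (6,4): code 1001 → (7.000,4.619)–(6.000,4.447)
cell (7,2): code 0010 → (7.000,2.400)–(7.682,3.000)
cell (7,3): code 0011 → (7.682,3.000)–(7.694,4.000)
cell (7,4): code 0001 → (7.694,4.000)–(7.000,4.619)
total: 16 segments, chained into 2 closed loop(s), length Σ = 13.512692

segments=16 loops=2 length=13.513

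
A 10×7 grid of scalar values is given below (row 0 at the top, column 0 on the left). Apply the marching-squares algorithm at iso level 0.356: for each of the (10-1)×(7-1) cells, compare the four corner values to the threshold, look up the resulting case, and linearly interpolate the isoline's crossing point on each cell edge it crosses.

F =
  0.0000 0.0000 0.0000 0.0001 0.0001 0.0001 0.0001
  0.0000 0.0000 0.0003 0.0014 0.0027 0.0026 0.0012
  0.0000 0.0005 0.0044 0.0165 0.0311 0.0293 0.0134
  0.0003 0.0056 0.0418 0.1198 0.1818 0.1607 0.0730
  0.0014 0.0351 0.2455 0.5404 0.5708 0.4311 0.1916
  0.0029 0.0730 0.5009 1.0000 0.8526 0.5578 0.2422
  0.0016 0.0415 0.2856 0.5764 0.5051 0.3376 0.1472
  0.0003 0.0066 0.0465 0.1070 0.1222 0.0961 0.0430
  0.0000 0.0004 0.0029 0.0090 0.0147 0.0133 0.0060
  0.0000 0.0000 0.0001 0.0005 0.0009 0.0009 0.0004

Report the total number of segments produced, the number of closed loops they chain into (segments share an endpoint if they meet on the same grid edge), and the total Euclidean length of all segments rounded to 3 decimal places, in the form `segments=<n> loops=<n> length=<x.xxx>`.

cell (3,2): code 0100 → (3.562,3.000)–(4.000,2.375)
cell (3,3): code 1100 → (3.448,4.000)–(3.562,3.000)
cell (3,4): code 1100 → (3.722,5.000)–(3.448,4.000)
cell (3,5): code 1000 → (4.000,5.314)–(3.722,5.000)
cell (4,1): code 0100 → (4.433,2.000)–(5.000,1.661)
cell (4,2): code 1110 → (4.000,2.375)–(4.433,2.000)
cell (4,5): code 1001 → (5.000,5.639)–(4.000,5.314)
cell (5,1): code 0010 → (5.000,1.661)–(5.673,2.000)
cell (5,2): code 0111 → (5.673,2.000)–(6.000,2.242)
cell (5,4): code 1011 → (6.000,4.890)–(5.916,5.000)
cell (5,5): code 0001 → (5.916,5.000)–(5.000,5.639)
cell (6,2): code 0010 → (6.000,2.242)–(6.470,3.000)
cell (6,3): code 0011 → (6.470,3.000)–(6.389,4.000)
cell (6,4): code 0001 → (6.389,4.000)–(6.000,4.890)
total: 14 segments, chained into 1 closed loop(s), length Σ = 10.792921

segments=14 loops=1 length=10.793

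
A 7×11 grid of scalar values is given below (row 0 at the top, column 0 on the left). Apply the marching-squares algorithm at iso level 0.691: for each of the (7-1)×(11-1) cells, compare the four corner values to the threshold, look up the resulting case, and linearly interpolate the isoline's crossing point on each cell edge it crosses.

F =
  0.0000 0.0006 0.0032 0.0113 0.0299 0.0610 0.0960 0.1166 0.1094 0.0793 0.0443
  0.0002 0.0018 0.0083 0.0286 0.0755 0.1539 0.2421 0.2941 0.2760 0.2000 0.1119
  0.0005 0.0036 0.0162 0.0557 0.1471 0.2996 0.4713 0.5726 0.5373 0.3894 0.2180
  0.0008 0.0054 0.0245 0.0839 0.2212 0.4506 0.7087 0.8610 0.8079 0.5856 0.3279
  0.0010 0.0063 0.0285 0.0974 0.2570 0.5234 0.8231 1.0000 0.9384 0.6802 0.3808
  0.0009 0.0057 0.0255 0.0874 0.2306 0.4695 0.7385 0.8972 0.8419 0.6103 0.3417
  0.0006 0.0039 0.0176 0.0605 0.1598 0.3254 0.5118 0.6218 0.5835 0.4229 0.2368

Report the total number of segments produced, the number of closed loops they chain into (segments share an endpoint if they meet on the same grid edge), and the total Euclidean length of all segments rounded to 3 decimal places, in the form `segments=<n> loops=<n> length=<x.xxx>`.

cell (2,5): code 0100 → (2.925,6.000)–(3.000,5.931)
cell (2,6): code 1100 → (2.411,7.000)–(2.925,6.000)
cell (2,7): code 1100 → (2.568,8.000)–(2.411,7.000)
cell (2,8): code 1000 → (3.000,8.526)–(2.568,8.000)
cell (3,5): code 0110 → (3.000,5.931)–(4.000,5.559)
cell (3,8): code 1001 → (4.000,8.958)–(3.000,8.526)
cell (4,5): code 0110 → (4.000,5.559)–(5.000,5.823)
cell (4,8): code 1001 → (5.000,8.652)–(4.000,8.958)
cell (5,5): code 0010 → (5.000,5.823)–(5.210,6.000)
cell (5,6): code 0011 → (5.210,6.000)–(5.749,7.000)
cell (5,7): code 0011 → (5.749,7.000)–(5.584,8.000)
cell (5,8): code 0001 → (5.584,8.000)–(5.000,8.652)
total: 12 segments, chained into 1 closed loop(s), length Σ = 10.454241

segments=12 loops=1 length=10.454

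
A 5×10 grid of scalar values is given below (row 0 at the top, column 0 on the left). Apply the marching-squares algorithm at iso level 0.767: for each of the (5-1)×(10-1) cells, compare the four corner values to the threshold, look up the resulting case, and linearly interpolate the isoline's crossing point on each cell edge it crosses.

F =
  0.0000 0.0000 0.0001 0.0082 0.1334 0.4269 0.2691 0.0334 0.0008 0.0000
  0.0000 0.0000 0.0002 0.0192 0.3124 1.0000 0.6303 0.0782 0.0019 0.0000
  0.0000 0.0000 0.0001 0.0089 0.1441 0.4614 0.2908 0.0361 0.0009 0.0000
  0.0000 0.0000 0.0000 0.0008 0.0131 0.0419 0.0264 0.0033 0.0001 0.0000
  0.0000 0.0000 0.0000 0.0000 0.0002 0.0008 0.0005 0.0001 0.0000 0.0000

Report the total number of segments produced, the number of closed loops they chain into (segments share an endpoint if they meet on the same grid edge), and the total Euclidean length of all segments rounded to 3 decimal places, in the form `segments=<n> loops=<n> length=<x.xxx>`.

segments=4 loops=1 length=2.593

cell (0,4): code 0100 → (0.593,5.000)–(1.000,4.661)
cell (0,5): code 1000 → (1.000,5.630)–(0.593,5.000)
cell (1,4): code 0010 → (1.000,4.661)–(1.433,5.000)
cell (1,5): code 0001 → (1.433,5.000)–(1.000,5.630)
total: 4 segments, chained into 1 closed loop(s), length Σ = 2.593204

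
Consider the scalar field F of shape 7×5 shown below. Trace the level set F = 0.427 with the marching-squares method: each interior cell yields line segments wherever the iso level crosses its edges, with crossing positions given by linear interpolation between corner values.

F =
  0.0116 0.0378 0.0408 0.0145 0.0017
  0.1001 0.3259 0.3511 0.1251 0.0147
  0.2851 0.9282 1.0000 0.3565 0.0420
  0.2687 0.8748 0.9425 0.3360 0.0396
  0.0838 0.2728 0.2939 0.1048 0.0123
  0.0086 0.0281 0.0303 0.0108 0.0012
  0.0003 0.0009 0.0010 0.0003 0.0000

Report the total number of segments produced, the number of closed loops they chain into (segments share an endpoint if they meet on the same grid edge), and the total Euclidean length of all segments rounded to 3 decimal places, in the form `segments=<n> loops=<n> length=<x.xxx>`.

segments=8 loops=1 length=8.610

cell (1,0): code 0100 → (1.168,1.000)–(2.000,0.221)
cell (1,1): code 1100 → (1.117,2.000)–(1.168,1.000)
cell (1,2): code 1000 → (2.000,2.890)–(1.117,2.000)
cell (2,0): code 0110 → (2.000,0.221)–(3.000,0.261)
cell (2,2): code 1001 → (3.000,2.850)–(2.000,2.890)
cell (3,0): code 0010 → (3.000,0.261)–(3.744,1.000)
cell (3,1): code 0011 → (3.744,1.000)–(3.795,2.000)
cell (3,2): code 0001 → (3.795,2.000)–(3.000,2.850)
total: 8 segments, chained into 1 closed loop(s), length Σ = 8.610470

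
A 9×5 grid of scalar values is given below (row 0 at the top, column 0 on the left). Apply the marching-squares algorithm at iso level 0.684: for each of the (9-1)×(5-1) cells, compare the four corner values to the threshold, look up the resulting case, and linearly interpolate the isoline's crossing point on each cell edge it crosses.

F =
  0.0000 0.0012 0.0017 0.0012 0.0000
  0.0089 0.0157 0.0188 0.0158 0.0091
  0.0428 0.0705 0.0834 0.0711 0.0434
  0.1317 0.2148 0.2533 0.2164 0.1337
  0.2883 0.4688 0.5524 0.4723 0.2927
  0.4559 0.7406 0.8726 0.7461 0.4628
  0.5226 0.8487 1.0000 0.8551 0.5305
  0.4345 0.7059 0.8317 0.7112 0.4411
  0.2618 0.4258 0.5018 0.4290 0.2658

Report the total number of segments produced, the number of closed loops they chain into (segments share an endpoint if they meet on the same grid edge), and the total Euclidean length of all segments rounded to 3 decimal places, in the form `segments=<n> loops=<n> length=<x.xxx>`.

cell (4,0): code 0100 → (4.792,1.000)–(5.000,0.801)
cell (4,1): code 1100 → (4.411,2.000)–(4.792,1.000)
cell (4,2): code 1100 → (4.773,3.000)–(4.411,2.000)
cell (4,3): code 1000 → (5.000,3.219)–(4.773,3.000)
cell (5,0): code 0110 → (5.000,0.801)–(6.000,0.495)
cell (5,3): code 1001 → (6.000,3.527)–(5.000,3.219)
cell (6,0): code 0110 → (6.000,0.495)–(7.000,0.919)
cell (6,3): code 1001 → (7.000,3.101)–(6.000,3.527)
cell (7,0): code 0010 → (7.000,0.919)–(7.078,1.000)
cell (7,1): code 0011 → (7.078,1.000)–(7.448,2.000)
cell (7,2): code 0011 → (7.448,2.000)–(7.096,3.000)
cell (7,3): code 0001 → (7.096,3.000)–(7.000,3.101)
total: 12 segments, chained into 1 closed loop(s), length Σ = 9.380313

segments=12 loops=1 length=9.380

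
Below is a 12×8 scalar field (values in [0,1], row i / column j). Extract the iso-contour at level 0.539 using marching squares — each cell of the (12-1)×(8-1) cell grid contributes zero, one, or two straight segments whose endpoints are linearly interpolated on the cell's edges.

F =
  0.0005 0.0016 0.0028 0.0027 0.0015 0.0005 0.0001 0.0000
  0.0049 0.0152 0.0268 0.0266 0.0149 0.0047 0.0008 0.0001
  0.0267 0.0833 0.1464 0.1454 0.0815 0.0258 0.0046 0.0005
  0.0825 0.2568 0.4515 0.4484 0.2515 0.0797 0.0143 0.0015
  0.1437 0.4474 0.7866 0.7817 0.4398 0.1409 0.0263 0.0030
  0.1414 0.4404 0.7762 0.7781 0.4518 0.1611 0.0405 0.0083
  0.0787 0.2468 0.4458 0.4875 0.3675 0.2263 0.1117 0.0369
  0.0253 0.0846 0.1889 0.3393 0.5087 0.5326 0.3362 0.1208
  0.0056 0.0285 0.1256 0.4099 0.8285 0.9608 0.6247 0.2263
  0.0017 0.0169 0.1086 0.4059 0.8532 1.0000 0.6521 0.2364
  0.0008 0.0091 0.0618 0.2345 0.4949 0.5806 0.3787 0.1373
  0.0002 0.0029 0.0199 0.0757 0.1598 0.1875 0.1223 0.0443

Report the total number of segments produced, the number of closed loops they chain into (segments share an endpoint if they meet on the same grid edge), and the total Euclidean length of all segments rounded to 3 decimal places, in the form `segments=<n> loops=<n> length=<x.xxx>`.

segments=20 loops=2 length=17.758

cell (3,1): code 0100 → (3.261,2.000)–(4.000,1.270)
cell (3,2): code 1100 → (3.272,3.000)–(3.261,2.000)
cell (3,3): code 1000 → (4.000,3.710)–(3.272,3.000)
cell (4,1): code 0110 → (4.000,1.270)–(5.000,1.294)
cell (4,3): code 1001 → (5.000,3.733)–(4.000,3.710)
cell (5,1): code 0010 → (5.000,1.294)–(5.718,2.000)
cell (5,2): code 0011 → (5.718,2.000)–(5.823,3.000)
cell (5,3): code 0001 → (5.823,3.000)–(5.000,3.733)
cell (7,3): code 0100 → (7.095,4.000)–(8.000,3.308)
cell (7,4): code 1100 → (7.015,5.000)–(7.095,4.000)
cell (7,5): code 1100 → (7.703,6.000)–(7.015,5.000)
cell (7,6): code 1000 → (8.000,6.215)–(7.703,6.000)
cell (8,3): code 0110 → (8.000,3.308)–(9.000,3.298)
cell (8,6): code 1001 → (9.000,6.272)–(8.000,6.215)
cell (9,3): code 0010 → (9.000,3.298)–(9.877,4.000)
cell (9,4): code 0111 → (9.877,4.000)–(10.000,4.515)
cell (9,5): code 1011 → (10.000,5.206)–(9.414,6.000)
cell (9,6): code 0001 → (9.414,6.000)–(9.000,6.272)
cell (10,4): code 0010 → (10.000,4.515)–(10.106,5.000)
cell (10,5): code 0001 → (10.106,5.000)–(10.000,5.206)
total: 20 segments, chained into 2 closed loop(s), length Σ = 17.758445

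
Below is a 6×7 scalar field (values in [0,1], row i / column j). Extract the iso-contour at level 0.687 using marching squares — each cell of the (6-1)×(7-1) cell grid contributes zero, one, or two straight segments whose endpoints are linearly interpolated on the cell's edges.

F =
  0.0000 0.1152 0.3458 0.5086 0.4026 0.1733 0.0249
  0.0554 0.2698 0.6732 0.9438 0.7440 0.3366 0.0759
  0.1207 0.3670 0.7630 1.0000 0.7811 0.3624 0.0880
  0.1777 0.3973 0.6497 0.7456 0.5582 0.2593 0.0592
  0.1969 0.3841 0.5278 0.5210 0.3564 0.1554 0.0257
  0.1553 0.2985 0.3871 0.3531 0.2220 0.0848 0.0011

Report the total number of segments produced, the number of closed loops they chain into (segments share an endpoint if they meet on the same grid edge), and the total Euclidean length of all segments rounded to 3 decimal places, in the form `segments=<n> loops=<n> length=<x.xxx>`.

cell (0,2): code 0100 → (0.410,3.000)–(1.000,2.051)
cell (0,3): code 1100 → (0.833,4.000)–(0.410,3.000)
cell (0,4): code 1000 → (1.000,4.140)–(0.833,4.000)
cell (1,1): code 0100 → (1.154,2.000)–(2.000,1.808)
cell (1,2): code 1110 → (1.000,2.051)–(1.154,2.000)
cell (1,4): code 1001 → (2.000,4.225)–(1.000,4.140)
cell (2,1): code 0010 → (2.000,1.808)–(2.671,2.000)
cell (2,2): code 0111 → (2.671,2.000)–(3.000,2.389)
cell (2,3): code 1011 → (3.000,3.313)–(2.422,4.000)
cell (2,4): code 0001 → (2.422,4.000)–(2.000,4.225)
cell (3,2): code 0010 → (3.000,2.389)–(3.261,3.000)
cell (3,3): code 0001 → (3.261,3.000)–(3.000,3.313)
total: 12 segments, chained into 1 closed loop(s), length Σ = 8.109610

segments=12 loops=1 length=8.110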